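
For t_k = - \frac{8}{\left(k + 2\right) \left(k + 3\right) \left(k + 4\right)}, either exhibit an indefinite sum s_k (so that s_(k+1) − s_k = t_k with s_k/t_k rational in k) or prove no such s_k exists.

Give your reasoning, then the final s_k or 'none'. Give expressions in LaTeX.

s_k = \frac{2 k \left(- k - 5\right)}{3 \left(k + 2\right) \left(k + 3\right)}

The ratio is (k + 2)/(k + 5).
A = k + 2, B = k + 5, C = 1.
Need (k + 2)·f(k+1) − (k + 4)·f(k) = 1.
Degrees (1,1,0) ⇒ d ≤ 2.
A polynomial solution: f(k) = k*(k + 5)/12.
R(k) = B(k−1)·f(k)/C(k) = k*(k + 4)*(k + 5)/12; s_k = R·t_k = 2*k*(-k - 5)/(3*(k + 2)*(k + 3)).
Verify: -8/(k**3 + 9*k**2 + 26*k + 24) matches t_k.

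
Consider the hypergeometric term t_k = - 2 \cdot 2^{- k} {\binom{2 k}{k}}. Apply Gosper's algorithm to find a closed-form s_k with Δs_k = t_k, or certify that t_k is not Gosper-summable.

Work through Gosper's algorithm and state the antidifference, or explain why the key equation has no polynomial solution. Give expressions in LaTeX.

Step 1: r(k) = (2*k + 1)/(k + 1).
So A=2*k + 1 and B=k + 1, with C=1.
f must satisfy (2*k + 1)·f(k+1) − (k)·f(k) = 1.
From deg A=1, deg B=1, deg C=0: d=-1.
Negative degree bound (-1): no f exists, t_k not Gosper-summable.

none (Gosper's algorithm certifies no s_k)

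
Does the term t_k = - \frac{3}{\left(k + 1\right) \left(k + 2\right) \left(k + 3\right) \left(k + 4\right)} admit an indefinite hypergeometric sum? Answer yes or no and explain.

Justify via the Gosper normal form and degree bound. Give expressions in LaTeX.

Ratio r(k) = (k + 1)/(k + 5).
Normal form (A,B,C) = (k + 1, k + 5, 1).
f must satisfy (k + 1)·f(k+1) − (k + 4)·f(k) = 1.
deg f ≤ 3 (via 1,1,0).
A polynomial solution: f(k) = k*(k**2 + 6*k + 11)/18.
So s_k = (B(k−1)f/C)·t_k = (k*(k + 4)*(k**2 + 6*k + 11)/18)·t_k = k*(-k**2 - 6*k - 11)/(6*(k + 1)*(k + 2)*(k + 3)).
Δs = -3/(k**4 + 10*k**3 + 35*k**2 + 50*k + 24), as required.

Yes. s_k = \frac{k \left(- k^{2} - 6 k - 11\right)}{6 \left(k + 1\right) \left(k + 2\right) \left(k + 3\right)}.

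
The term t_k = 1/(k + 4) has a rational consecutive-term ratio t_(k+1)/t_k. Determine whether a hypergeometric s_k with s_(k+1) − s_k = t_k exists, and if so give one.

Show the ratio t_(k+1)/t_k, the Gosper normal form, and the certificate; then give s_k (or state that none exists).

Step 1: r(k) = (k + 4)/(k + 5).
A = k + 4, B = k + 5, C = 1.
Key eq: (k + 4)·f(k+1) = (k + 4)·f(k) + (1).
Bound: deg f ≤ 0.
Put f(k) = c0: A·f(k+1) − B(k−1)·f(k) − C = -1; need -1 = 0 — inconsistent ⇒ no f, not summable.

none — t_k is not Gosper-summable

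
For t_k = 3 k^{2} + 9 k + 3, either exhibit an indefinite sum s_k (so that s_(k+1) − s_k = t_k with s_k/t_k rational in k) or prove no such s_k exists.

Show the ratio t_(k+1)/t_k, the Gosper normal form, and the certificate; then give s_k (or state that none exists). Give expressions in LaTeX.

r(k) = (k**2 + 5*k + 5)/(k**2 + 3*k + 1) after simplifying.
A = 1, B = 1, C = k**2 + 3*k + 1.
Solve (1)·f(k+1) − (1)·f(k) = k**2 + 3*k + 1.
Bound: deg f ≤ 3.
Solving with deg f ≤ 3: f(k) = k*(k**2 + 3*k - 1)/3.
Get s_k = R·t_k = k*(k**2 + 3*k - 1) with R(k) = B(k−1)f(k)/C(k) = k*(k**2 + 3*k - 1)/(3*(k**2 + 3*k + 1)).
Δs = 3*k**2 + 9*k + 3, as required.

s_k = k \left(k^{2} + 3 k - 1\right)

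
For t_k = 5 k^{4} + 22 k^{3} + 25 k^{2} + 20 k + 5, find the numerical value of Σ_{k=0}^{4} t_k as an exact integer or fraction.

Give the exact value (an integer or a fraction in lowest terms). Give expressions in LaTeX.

The ratio is (5*k**4 + 42*k**3 + 121*k**2 + 156*k + 77)/(5*k**4 + 22*k**3 + 25*k**2 + 20*k + 5).
Take A(k)=1, B(k)=1, C(k)=k**4 + 22*k**3/5 + 5*k**2 + 4*k + 1.
Need (1)·f(k+1) − (1)·f(k) = k**4 + 22*k**3/5 + 5*k**2 + 4*k + 1.
From deg A=0, deg B=0, deg C=4: d=5.
A polynomial solution: f(k) = k*(k**4 + 3*k**3 - k**2 + 3*k - 1)/5.
R(k) = B(k−1)·f(k)/C(k) = k*(k**4 + 3*k**3 - k**2 + 3*k - 1)/(5*k**4 + 22*k**3 + 25*k**2 + 20*k + 5); s_k = R·t_k = k*(k**4 + 3*k**3 - k**2 + 3*k - 1).
Verify: 5*k**4 + 22*k**3 + 25*k**2 + 20*k + 5 matches t_k.
Telescoping: Σ = s_(5) − s_(0) = 4945 − (0) = 4945.

Σ = 4945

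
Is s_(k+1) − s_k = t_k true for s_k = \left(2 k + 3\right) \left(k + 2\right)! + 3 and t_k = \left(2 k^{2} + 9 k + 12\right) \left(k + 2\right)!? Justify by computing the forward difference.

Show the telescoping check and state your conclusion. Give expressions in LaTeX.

valid (s_(k+1) − s_k reduces to t_k)

s_(k+1) = (2*k + 5)*factorial(k + 3) + 3
s_(k+1) − s_k = (2*k**2 + 9*k + 12)*factorial(k + 2)
(s_(k+1) − s_k) − t_k = 0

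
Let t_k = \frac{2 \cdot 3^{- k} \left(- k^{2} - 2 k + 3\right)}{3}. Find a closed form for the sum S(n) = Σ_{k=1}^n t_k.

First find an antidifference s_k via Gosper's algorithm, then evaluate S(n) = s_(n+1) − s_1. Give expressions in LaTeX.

S(n) = 3^{- n - 1} \left(- 3^{n + 1} + n^{2} + 5 n + 3\right)

r(k) = k*(k + 4)/(3*(k**2 + 2*k - 3)) after simplifying.
Factor: A=1/3; B=1; C=k**2 + 2*k - 3.
Set up (1/3)·f(k+1) − (1)·f(k) − (k**2 + 2*k - 3) = 0.
From deg A=0, deg B=0, deg C=2: d=2.
Match coefficients ⇒ f(k) = -3*(k**2 + 3*k - 1)/2.
Get s_k = R·t_k = (k**2 + 3*k - 1)/3**k with R(k) = B(k−1)f(k)/C(k) = -3*(k**2 + 3*k - 1)/(2*(k - 1)*(k + 3)).
s_(k+1) − s_k = 2*(-k**2 - 2*k + 3)/(3*3**k) = t_k.
Σ_(k=1)^n t_k = s_(n+1) − s_(1) = (3**(-n - 1)*(n**2 + 5*n + 3)) − (1), i.e. 3**(-n - 1)*(-3**(n + 1) + n**2 + 5*n + 3).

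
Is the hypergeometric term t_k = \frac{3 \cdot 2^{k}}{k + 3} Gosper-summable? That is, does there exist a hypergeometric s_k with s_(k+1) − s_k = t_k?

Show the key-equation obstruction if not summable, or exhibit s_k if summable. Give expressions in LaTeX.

r(k) = 2*(k + 3)/(k + 4) after simplifying.
A = 2*k + 6, B = k + 4, C = 1.
Set up (2*k + 6)·f(k+1) − (k + 3)·f(k) − (1) = 0.
Degrees (1,1,0) ⇒ d ≤ -1.
d = -1 < 0 ⇒ no nonzero polynomial f; not summable.

No. Not Gosper-summable.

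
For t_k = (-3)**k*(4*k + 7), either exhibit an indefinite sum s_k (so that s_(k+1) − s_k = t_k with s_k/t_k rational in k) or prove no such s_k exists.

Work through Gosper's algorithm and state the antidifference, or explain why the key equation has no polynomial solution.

s_k = (-3)**k*(-k - 1)

Step 1: r(k) = 3*(-4*k - 11)/(4*k + 7).
Gosper form: A/B · C(k+1)/C(k) with A=-3, B=1, C=k + 7/4.
Solve (-3)·f(k+1) − (1)·f(k) = k + 7/4.
From deg A=0, deg B=0, deg C=1: d=1.
Solving with deg f ≤ 1: f(k) = -(k + 1)/4.
So s_k = (B(k−1)f/C)·t_k = (-(k + 1)/(4*k + 7))·t_k = (-3)**k*(-k - 1).
Δs = (-3)**k*(4*k + 7), as required.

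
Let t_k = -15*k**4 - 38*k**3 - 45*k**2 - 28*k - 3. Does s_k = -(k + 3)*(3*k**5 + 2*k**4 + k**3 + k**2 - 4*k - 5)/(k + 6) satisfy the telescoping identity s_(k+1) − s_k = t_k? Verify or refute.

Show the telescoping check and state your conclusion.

Invalid: residual 3*(12*k**5 + 126*k**4 + 272*k**3 + 297*k**2 + 175*k + 23)/(k**2 + 13*k + 42) ≠ 0.

s_(k+1) = (-3*k**6 - 29*k**5 - 107*k**4 - 202*k**3 - 208*k**2 - 94*k + 8)/(k + 7)
s_(k+1) − s_k = (-15*k**6 - 197*k**5 - 791*k**4 - 1393*k**3 - 1366*k**2 - 690*k - 57)/(k**2 + 13*k + 42)
(s_(k+1) − s_k) − t_k = 3*(12*k**5 + 126*k**4 + 272*k**3 + 297*k**2 + 175*k + 23)/(k**2 + 13*k + 42)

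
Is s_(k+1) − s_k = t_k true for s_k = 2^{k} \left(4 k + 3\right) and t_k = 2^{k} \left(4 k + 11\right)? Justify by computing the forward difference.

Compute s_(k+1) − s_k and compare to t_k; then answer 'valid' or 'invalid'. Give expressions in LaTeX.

s_(k+1) = 2**(k + 1)*(4*k + 7)
s_(k+1) − s_k = 2**k*(4*k + 11)
(s_(k+1) − s_k) − t_k = 0

valid (s_(k+1) − s_k reduces to t_k)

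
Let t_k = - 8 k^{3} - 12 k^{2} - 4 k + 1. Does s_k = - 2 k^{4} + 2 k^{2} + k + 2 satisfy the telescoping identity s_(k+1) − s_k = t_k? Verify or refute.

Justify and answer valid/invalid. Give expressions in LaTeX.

s_(k+1) = k - 2*(k + 1)**4 + 2*(k + 1)**2 + 3
s_(k+1) − s_k = -8*k**3 - 12*k**2 - 4*k + 1
(s_(k+1) − s_k) − t_k = 0

valid; difference matches t_k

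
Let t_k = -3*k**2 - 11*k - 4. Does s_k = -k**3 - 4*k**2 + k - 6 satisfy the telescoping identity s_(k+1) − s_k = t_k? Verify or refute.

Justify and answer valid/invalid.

s_(k+1) = k - (k + 1)**3 - 4*(k + 1)**2 - 5
s_(k+1) − s_k = -3*k**2 - 11*k - 4
(s_(k+1) − s_k) − t_k = 0

valid (s_(k+1) − s_k reduces to t_k)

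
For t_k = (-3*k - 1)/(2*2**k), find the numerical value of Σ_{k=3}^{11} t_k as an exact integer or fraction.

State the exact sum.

Σ = -827/512

Step 1: r(k) = (3*k + 4)/(2*(3*k + 1)).
Gosper form: A/B · C(k+1)/C(k) with A=1/2, B=1, C=k + 1/3.
Solve (1/2)·f(k+1) − (1)·f(k) = k + 1/3.
Bound: deg f ≤ 1.
Coefficient equations give f(k) = -2*(3*k + 4)/3.
Get s_k = R·t_k = (3*k + 4)/2**k with R(k) = B(k−1)f(k)/C(k) = -2*(3*k + 4)/(3*k + 1).
Check: Δs_k = (-3*k - 1)/(2*2**k). ✓
Σ_(k=3)^(11) t_k = s_(12) − s_(3) = 5/512 − (13/8) = -827/512.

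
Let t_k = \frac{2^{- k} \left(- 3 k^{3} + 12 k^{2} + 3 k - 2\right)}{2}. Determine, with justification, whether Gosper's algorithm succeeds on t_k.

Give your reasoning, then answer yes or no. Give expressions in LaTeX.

The ratio is (3*k**3 - 3*k**2 - 18*k - 10)/(2*(3*k**3 - 12*k**2 - 3*k + 2)).
Take A(k)=1/2, B(k)=1, C(k)=k**3 - 4*k**2 - k + 2/3.
Set up (1/2)·f(k+1) − (1)·f(k) − (k**3 - 4*k**2 - k + 2/3) = 0.
d = 3 from the (0,0,3) case.
Match coefficients ⇒ f(k) = -2*(3*k**3 - 3*k**2 + 2)/3.
Then R = B(k−1)f/C = -2*(3*k**3 - 3*k**2 + 2)/(3*k**3 - 12*k**2 - 3*k + 2), so s_k = R(k)·t_k = (3*k**3 - 3*k**2 + 2)/2**k.
Check: Δs_k = (-3*k**3 + 12*k**2 + 3*k - 2)/(2*2**k). ✓

Yes. s_k = 2^{- k} \left(3 k^{3} - 3 k^{2} + 2\right).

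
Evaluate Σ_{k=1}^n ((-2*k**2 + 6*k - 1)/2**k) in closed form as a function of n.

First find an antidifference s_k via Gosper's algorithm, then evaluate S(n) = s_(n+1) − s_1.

The ratio is (k**2 - k - 3/2)/(2*k**2 - 6*k + 1).
So A=1/2 and B=1, with C=k**2 - 3*k + 1/2.
Solve (1/2)·f(k+1) − (1)·f(k) = k**2 - 3*k + 1/2.
Bound: deg f ≤ 2.
A polynomial solution: f(k) = -2*k**2 + 2*k - 1.
Get s_k = R·t_k = 2*(2*k**2 - 2*k + 1)/2**k with R(k) = B(k−1)f(k)/C(k) = -2*(2*k**2 - 2*k + 1)/(2*k**2 - 6*k + 1).
Δs = (-2*k**2 + 6*k - 1)/2**k, as required.
Evaluate: s_(n+1) = (2*n**2 + 2*n + 1)/2**n; subtract s_(1) = 1 ⇒ S(n) = (-2**n + 2*n**2 + 2*n + 1)/2**n.

S(n) = (-2**n + 2*n**2 + 2*n + 1)/2**n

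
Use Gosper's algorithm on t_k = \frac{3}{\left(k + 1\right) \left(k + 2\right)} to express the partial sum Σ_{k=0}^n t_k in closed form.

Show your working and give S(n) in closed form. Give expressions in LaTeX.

Step 1: r(k) = (k + 1)/(k + 3).
A = k + 1, B = k + 3, C = 1.
Solve (k + 1)·f(k+1) − (k + 2)·f(k) = 1.
deg f ≤ 1 (via 1,1,0).
A polynomial solution: f(k) = k.
Certificate R = B(k−1)f/C = k*(k + 2) gives s_k = 3*k/(k + 1).
Δs = 3/(k**2 + 3*k + 2), as required.
Evaluate: s_(n+1) = 3*(n + 1)/(n + 2); subtract s_(0) = 0 ⇒ S(n) = 3*(n + 1)/(n + 2).

S(n) = \frac{3 \left(n + 1\right)}{n + 2}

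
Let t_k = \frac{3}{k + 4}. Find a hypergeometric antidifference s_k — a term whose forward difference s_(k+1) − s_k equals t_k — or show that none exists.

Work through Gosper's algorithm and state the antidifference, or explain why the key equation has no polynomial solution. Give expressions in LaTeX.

not Gosper-summable; s_k does not exist

Ratio r(k) = (k + 4)/(k + 5).
Gosper form: A/B · C(k+1)/C(k) with A=k + 4, B=k + 5, C=1.
Need (k + 4)·f(k+1) − (k + 4)·f(k) = 1.
Degrees (1,1,0) ⇒ d ≤ 0.
Generic f = c0 gives residual -1; -1 = 0 cannot hold, so t_k is not Gosper-summable.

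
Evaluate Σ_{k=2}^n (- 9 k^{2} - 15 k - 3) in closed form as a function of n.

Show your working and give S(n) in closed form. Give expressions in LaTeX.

S(n) = - 3 n^{3} - 12 n^{2} - 12 n + 27

r(k) = (3*k**2 + 11*k + 9)/(3*k**2 + 5*k + 1) after simplifying.
So A=1 and B=1, with C=k**2 + 5*k/3 + 1/3.
Key eq: (1)·f(k+1) = (1)·f(k) + (k**2 + 5*k/3 + 1/3).
From deg A=0, deg B=0, deg C=2: d=3.
Match coefficients ⇒ f(k) = k*(k**2 + k - 1)/3.
So s_k = (B(k−1)f/C)·t_k = (k*(k**2 + k - 1)/(3*k**2 + 5*k + 1))·t_k = 3*k*(-k**2 - k + 1).
Verify: -9*k**2 - 15*k - 3 matches t_k.
s_(n+1) = -3*n**3 - 12*n**2 - 12*n - 3 and s_(2) = -30, so S(n) = -3*n**3 - 12*n**2 - 12*n + 27.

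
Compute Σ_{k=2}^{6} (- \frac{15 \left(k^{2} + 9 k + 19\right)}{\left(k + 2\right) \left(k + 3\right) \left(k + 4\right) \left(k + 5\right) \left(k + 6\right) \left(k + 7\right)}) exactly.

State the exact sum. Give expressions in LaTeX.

The ratio is (k + 2)*(9*k + (k + 1)**2 + 28)/((k + 8)*(k**2 + 9*k + 19)).
So A=k + 2 and B=k + 8, with C=k**2 + 9*k + 19.
Solve (k + 2)·f(k+1) − (k + 7)·f(k) = k**2 + 9*k + 19.
Degrees (1,1,2) ⇒ d ≤ 5.
Match coefficients ⇒ f(k) = k*(k + 3)*(k + 5)*(k**2 + 12*k + 44)/144.
Certificate R = B(k−1)f/C = k*(k + 3)*(k + 5)*(k + 7)*(k**2 + 12*k + 44)/(144*(k**2 + 9*k + 19)) gives s_k = 5*k*(-k**2 - 12*k - 44)/(48*(k**3 + 12*k**2 + 44*k + 48)).
Δs = 15*(-k**2 - 9*k - 19)/(k**6 + 27*k**5 + 295*k**4 + 1665*k**3 + 5104*k**2 + 8028*k + 5040), as required.
Σ_(k=2)^(6) t_k = s_(7) − s_(2) = -2065/20592 − (-5/64) = -1825/82368.

Σ = -1825/82368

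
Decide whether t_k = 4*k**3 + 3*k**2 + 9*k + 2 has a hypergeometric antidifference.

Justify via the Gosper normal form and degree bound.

Ratio r(k) = (4*k**3 + 15*k**2 + 27*k + 18)/(4*k**3 + 3*k**2 + 9*k + 2).
Take A(k)=1, B(k)=1, C(k)=k**3 + 3*k**2/4 + 9*k/4 + 1/2.
Solve (1)·f(k+1) − (1)·f(k) = k**3 + 3*k**2/4 + 9*k/4 + 1/2.
d = 4 from the (0,0,3) case.
Coefficient equations give f(k) = k*(k**3 - k**2 + 4*k - 2)/4.
So s_k = (B(k−1)f/C)·t_k = (k*(k**3 - k**2 + 4*k - 2)/(4*k**3 + 3*k**2 + 9*k + 2))·t_k = k*(k**3 - k**2 + 4*k - 2).
Verify: 4*k**3 + 3*k**2 + 9*k + 2 matches t_k.

Yes. s_k = k*(k**3 - k**2 + 4*k - 2).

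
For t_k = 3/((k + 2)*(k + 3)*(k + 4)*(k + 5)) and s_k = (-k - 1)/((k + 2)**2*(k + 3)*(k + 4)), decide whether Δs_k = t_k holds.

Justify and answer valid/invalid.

s_(k+1) = (-k - 2)/((k + 3)**2*(k + 4)*(k + 5))
s_(k+1) − s_k = ((k + 1)*(k + 3)*(k + 5) - (k + 2)**3)/((k + 2)**2*(k + 3)**2*(k + 4)*(k + 5))
(s_(k+1) − s_k) − t_k = (-4*k - 11)/(k**6 + 19*k**5 + 147*k**4 + 593*k**3 + 1316*k**2 + 1524*k + 720)

Invalid: residual (-4*k - 11)/(k**6 + 19*k**5 + 147*k**4 + 593*k**3 + 1316*k**2 + 1524*k + 720) ≠ 0.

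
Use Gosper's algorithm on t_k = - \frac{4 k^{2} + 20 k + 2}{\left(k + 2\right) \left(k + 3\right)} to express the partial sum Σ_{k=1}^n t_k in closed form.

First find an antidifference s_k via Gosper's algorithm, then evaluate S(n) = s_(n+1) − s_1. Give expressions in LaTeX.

t_(k+1)/t_k = (k + 2)*(10*k + 2*(k + 1)**2 + 11)/((k + 4)*(2*k**2 + 10*k + 1)).
Gosper form: A/B · C(k+1)/C(k) with A=k + 2, B=k + 4, C=k**2 + 5*k + 1/2.
Key eq: (k + 2)·f(k+1) = (k + 3)·f(k) + (k**2 + 5*k + 1/2).
d = 2 from the (1,1,2) case.
Coefficient equations give f(k) = k*(4*k - 3)/4.
Certificate R = B(k−1)f/C = k*(k + 3)*(4*k - 3)/(2*(2*k**2 + 10*k + 1)) gives s_k = k*(3 - 4*k)/(k + 2).
Check: Δs_k = 2*(-2*k**2 - 10*k - 1)/(k**2 + 5*k + 6). ✓
Telescope: S(n) = s_(n+1) − s_(1) = (-4*n**2 - 5*n - 1)/(n + 3) − (-1/3) = 2*n*(-6*n - 7)/(3*(n + 3)).

S(n) = \frac{2 n \left(- 6 n - 7\right)}{3 \left(n + 3\right)}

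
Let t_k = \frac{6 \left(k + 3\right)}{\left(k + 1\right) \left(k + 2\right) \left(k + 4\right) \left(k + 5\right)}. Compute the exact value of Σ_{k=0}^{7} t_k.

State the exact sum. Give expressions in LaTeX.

Σ = 13/18

t_(k+1)/t_k = (k + 1)*(k + 4)**2/((k + 3)**2*(k + 6)).
So A=k + 1 and B=k + 6, with C=k**2 + 6*k + 9.
Key eq: (k + 1)·f(k+1) = (k + 5)·f(k) + (k**2 + 6*k + 9).
Degrees (1,1,2) ⇒ d ≤ 4.
Solving with deg f ≤ 4: f(k) = k*(k + 2)*(k + 3)*(k + 5)/8.
Get s_k = R·t_k = 3*k*(k + 5)/(4*(k**2 + 5*k + 4)) with R(k) = B(k−1)f(k)/C(k) = k*(k + 2)*(k + 5)**2/(8*(k + 3)).
Δs = 6*(k + 3)/(k**4 + 12*k**3 + 49*k**2 + 78*k + 40), as required.
Sum = s_(8) − s_(0); s_(8) = 13/18, s_(0) = 0 ⇒ 13/18.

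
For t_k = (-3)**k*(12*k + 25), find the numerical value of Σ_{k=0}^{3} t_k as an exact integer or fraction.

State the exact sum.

Compute t_(k+1)/t_k: get 3*(-12*k - 37)/(12*k + 25).
So A=-3 and B=1, with C=k + 25/12.
Need (-3)·f(k+1) − (1)·f(k) = k + 25/12.
Degrees (0,0,1) ⇒ d ≤ 1.
Solve for f: f(k) = -(3*k + 4)/12 (degree 1 ≤ 1).
Then R = B(k−1)f/C = -(3*k + 4)/(12*k + 25), so s_k = R(k)·t_k = (-3)**k*(-3*k - 4).
Δs = (-3)**k*(12*k + 25), as required.
Telescoping: Σ = s_(4) − s_(0) = -1296 − (-4) = -1292.

Σ = -1292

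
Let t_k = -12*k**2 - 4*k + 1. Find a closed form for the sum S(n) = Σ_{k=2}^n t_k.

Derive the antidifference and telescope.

The ratio is (12*k**2 + 28*k + 15)/(12*k**2 + 4*k - 1).
A = 1, B = 1, C = k**2 + k/3 - 1/12.
Key eq: (1)·f(k+1) = (1)·f(k) + (k**2 + k/3 - 1/12).
d = 3 from the (0,0,2) case.
Match coefficients ⇒ f(k) = k*(4*k**2 - 4*k - 1)/12.
So s_k = (B(k−1)f/C)·t_k = (k*(4*k**2 - 4*k - 1)/((2*k + 1)*(6*k - 1)))·t_k = k*(-4*k**2 + 4*k + 1).
Verify: -12*k**2 - 4*k + 1 matches t_k.
Evaluate: s_(n+1) = -4*n**3 - 8*n**2 - 3*n + 1; subtract s_(2) = -14 ⇒ S(n) = -4*n**3 - 8*n**2 - 3*n + 15.

S(n) = -4*n**3 - 8*n**2 - 3*n + 15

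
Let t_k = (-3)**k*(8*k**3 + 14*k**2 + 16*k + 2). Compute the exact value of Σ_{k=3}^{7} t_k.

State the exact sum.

Ratio r(k) = 3*(-4*k**3 - 19*k**2 - 34*k - 20)/(4*k**3 + 7*k**2 + 8*k + 1).
Gosper form: A/B · C(k+1)/C(k) with A=-3, B=1, C=k**3 + 7*k**2/4 + 2*k + 1/4.
Solve (-3)·f(k+1) − (1)·f(k) = k**3 + 7*k**2/4 + 2*k + 1/4.
Degrees (0,0,3) ⇒ d ≤ 3.
Match coefficients ⇒ f(k) = -(2*k**3 - k**2 + k - 1)/8.
Then R = B(k−1)f/C = -(2*k**3 - k**2 + k - 1)/(2*(4*k**3 + 7*k**2 + 8*k + 1)), so s_k = R(k)·t_k = (-3)**k*(-2*k**3 + k**2 - k + 1).
Verify: (-3)**k*(8*k**3 + 14*k**2 + 16*k + 2) matches t_k.
Σ_(k=3)^(7) t_k = s_(8) − s_(3) = -6344487 − (1269) = -6345756.

Σ = -6345756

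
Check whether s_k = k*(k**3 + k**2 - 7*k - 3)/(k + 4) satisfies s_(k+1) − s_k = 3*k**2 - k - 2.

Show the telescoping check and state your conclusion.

s_(k+1) = (k**4 + 5*k**3 + 2*k**2 - 10*k - 8)/(k + 5)
s_(k+1) − s_k = (3*k**4 + 24*k**3 + 36*k**2 - 33*k - 32)/(k**2 + 9*k + 20)
(s_(k+1) − s_k) − t_k = (-2*k**3 - 13*k**2 + 5*k + 8)/(k**2 + 9*k + 20)

Invalid: residual (-2*k**3 - 13*k**2 + 5*k + 8)/(k**2 + 9*k + 20) ≠ 0.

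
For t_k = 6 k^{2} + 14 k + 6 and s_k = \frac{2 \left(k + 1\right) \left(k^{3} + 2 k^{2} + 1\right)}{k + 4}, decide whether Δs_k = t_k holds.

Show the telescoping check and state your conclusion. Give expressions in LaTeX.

Invalid: residual \frac{6 \left(- 2 k^{3} - 17 k^{2} - 31 k - 11\right)}{k^{2} + 9 k + 20} ≠ 0.

s_(k+1) = 2*(k + 2)*((k + 1)**3 + 2*(k + 1)**2 + 1)/(k + 5)
s_(k+1) − s_k = 2*(3*k**4 + 28*k**3 + 75*k**2 + 74*k + 27)/(k**2 + 9*k + 20)
(s_(k+1) − s_k) − t_k = 6*(-2*k**3 - 17*k**2 - 31*k - 11)/(k**2 + 9*k + 20)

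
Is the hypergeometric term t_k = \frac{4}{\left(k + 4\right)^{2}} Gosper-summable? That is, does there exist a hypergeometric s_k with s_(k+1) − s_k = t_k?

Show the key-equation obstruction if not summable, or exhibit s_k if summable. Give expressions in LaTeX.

Ratio r(k) = (k + 4)**2/(k + 5)**2.
Take A(k)=k**2 + 8*k + 16, B(k)=k**2 + 10*k + 25, C(k)=1.
Key eq: (k**2 + 8*k + 16)·f(k+1) = (k**2 + 8*k + 16)·f(k) + (1).
Degrees (2,2,0) ⇒ d ≤ 0.
Put f(k) = c0: A·f(k+1) − B(k−1)·f(k) − C = -1; need -1 = 0 — inconsistent ⇒ no f, not summable.

No — the linear system for f has no solution.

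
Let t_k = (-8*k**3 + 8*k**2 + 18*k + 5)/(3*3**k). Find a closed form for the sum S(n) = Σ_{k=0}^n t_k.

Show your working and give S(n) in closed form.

Step 1: r(k) = (8*k**3 + 16*k**2 - 10*k - 23)/(3*(8*k**3 - 8*k**2 - 18*k - 5)).
Factor: A=1/3; B=1; C=k**3 - k**2 - 9*k/4 - 5/8.
Solve (1/3)·f(k+1) − (1)·f(k) = k**3 - k**2 - 9*k/4 - 5/8.
deg f ≤ 3 (via 0,0,3).
Coefficient equations give f(k) = -3*k*(4*k**2 + 2*k - 1)/8.
So s_k = (B(k−1)f/C)·t_k = (-3*k*(4*k**2 + 2*k - 1)/(8*k**3 - 8*k**2 - 18*k - 5))·t_k = k*(4*k**2 + 2*k - 1)/3**k.
Δs = (-8*k**3 + 8*k**2 + 18*k + 5)/(3*3**k), as required.
Telescope: S(n) = s_(n+1) − s_(0) = 3**(-n - 1)*(4*n**3 + 14*n**2 + 15*n + 5) − (0) = 3**(-n - 1)*(4*n**3 + 14*n**2 + 15*n + 5).

S(n) = 3**(-n - 1)*(4*n**3 + 14*n**2 + 15*n + 5)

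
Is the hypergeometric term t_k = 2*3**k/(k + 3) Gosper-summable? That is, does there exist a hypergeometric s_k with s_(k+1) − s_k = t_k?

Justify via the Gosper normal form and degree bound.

No — t_k has no hypergeometric antidifference.

Step 1: r(k) = 3*(k + 3)/(k + 4).
A = 3*k + 9, B = k + 4, C = 1.
f must satisfy (3*k + 9)·f(k+1) − (k + 3)·f(k) = 1.
Degrees (1,1,0) ⇒ d ≤ -1.
deg f ≤ -1 is impossible — no certificate.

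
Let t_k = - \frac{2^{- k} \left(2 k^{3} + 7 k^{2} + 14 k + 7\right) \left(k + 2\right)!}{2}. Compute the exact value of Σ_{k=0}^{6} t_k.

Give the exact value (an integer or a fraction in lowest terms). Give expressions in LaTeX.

Σ = -292009

r(k) = (2*k**4 + 19*k**3 + 73*k**2 + 132*k + 90)/(2*(2*k**3 + 7*k**2 + 14*k + 7)) after simplifying.
Normal form (A,B,C) = (k/2 + 3/2, 1, k**3 + 7*k**2/2 + 7*k + 7/2).
Set up (k/2 + 3/2)·f(k+1) − (1)·f(k) − (k**3 + 7*k**2/2 + 7*k + 7/2) = 0.
Degrees (1,0,3) ⇒ d ≤ 2.
Solve for f: f(k) = 2*k**2 + k - 2 (degree 2 ≤ 2).
Get s_k = R·t_k = -(2*k**2 + k - 2)*factorial(k + 2)/2**k with R(k) = B(k−1)f(k)/C(k) = 2*(2*k**2 + k - 2)/(2*k**3 + 7*k**2 + 14*k + 7).
Verify: -(2*k**3 + 7*k**2 + 14*k + 7)*factorial(k + 2)/(2*2**k) matches t_k.
Telescoping: Σ = s_(7) − s_(0) = -292005 − (4) = -292009.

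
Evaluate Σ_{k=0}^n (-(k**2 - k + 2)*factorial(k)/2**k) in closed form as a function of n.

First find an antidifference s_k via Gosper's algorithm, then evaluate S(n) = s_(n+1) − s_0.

S(n) = -2 - n*factorial(n + 1)/2**n

The ratio is (k + 1)*(-k + (k + 1)**2 + 1)/(2*(k**2 - k + 2)).
Gosper form: A/B · C(k+1)/C(k) with A=k/2 + 1/2, B=1, C=k**2 - k + 2.
Set up (k/2 + 1/2)·f(k+1) − (1)·f(k) − (k**2 - k + 2) = 0.
From deg A=1, deg B=0, deg C=2: d=1.
Solve for f: f(k) = 2*(k - 1) (degree 1 ≤ 1).
Certificate R = B(k−1)f/C = 2*(k - 1)/(k**2 - k + 2) gives s_k = -2**(1 - k)*(k - 1)*factorial(k).
Check: Δs_k = -(k**2 - k + 2)*factorial(k)/2**k. ✓
s_(n+1) = -n*factorial(n + 1)/2**n and s_(0) = 2, so S(n) = -2 - n*factorial(n + 1)/2**n.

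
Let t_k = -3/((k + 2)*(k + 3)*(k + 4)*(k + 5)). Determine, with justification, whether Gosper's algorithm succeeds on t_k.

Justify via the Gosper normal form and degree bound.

Yes. s_k = k*(-k**2 - 9*k - 26)/(24*(k + 2)*(k + 3)*(k + 4)).

Step 1: r(k) = (k + 2)/(k + 6).
Take A(k)=k + 2, B(k)=k + 6, C(k)=1.
Solve (k + 2)·f(k+1) − (k + 5)·f(k) = 1.
Degrees (1,1,0) ⇒ d ≤ 3.
Coefficient equations give f(k) = k*(k**2 + 9*k + 26)/72.
Get s_k = R·t_k = k*(-k**2 - 9*k - 26)/(24*(k + 2)*(k + 3)*(k + 4)) with R(k) = B(k−1)f(k)/C(k) = k*(k + 5)*(k**2 + 9*k + 26)/72.
Δs = -3/(k**4 + 14*k**3 + 71*k**2 + 154*k + 120), as required.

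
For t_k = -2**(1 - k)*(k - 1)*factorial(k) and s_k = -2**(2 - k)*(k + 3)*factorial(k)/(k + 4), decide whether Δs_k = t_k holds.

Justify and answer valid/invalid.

Invalid: residual 2**(1 - k)*(k**2 + 3*k - 6)*factorial(k)/((k + 4)*(k + 5)) ≠ 0.

s_(k+1) = -2**(1 - k)*(k + 4)*factorial(k + 1)/(k + 5)
s_(k+1) − s_k = -2**(1 - k)*(k**3 + 7*k**2 + 8*k - 14)*factorial(k)/((k + 4)*(k + 5))
(s_(k+1) − s_k) − t_k = 2**(1 - k)*(k**2 + 3*k - 6)*factorial(k)/((k + 4)*(k + 5))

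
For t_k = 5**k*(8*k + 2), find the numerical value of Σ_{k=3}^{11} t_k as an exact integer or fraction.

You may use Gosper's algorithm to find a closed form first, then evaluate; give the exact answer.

Σ = 5371093250

r(k) = 5*(4*k + 5)/(4*k + 1) after simplifying.
So A=5 and B=1, with C=k + 1/4.
Key eq: (5)·f(k+1) = (1)·f(k) + (k + 1/4).
From deg A=0, deg B=0, deg C=1: d=1.
Match coefficients ⇒ f(k) = (k - 1)/4.
So s_k = (B(k−1)f/C)·t_k = ((k - 1)/(4*k + 1))·t_k = 2*5**k*(k - 1).
s_(k+1) − s_k = 5**k*(8*k + 2) = t_k.
Telescoping: Σ = s_(12) − s_(3) = 5371093750 − (500) = 5371093250.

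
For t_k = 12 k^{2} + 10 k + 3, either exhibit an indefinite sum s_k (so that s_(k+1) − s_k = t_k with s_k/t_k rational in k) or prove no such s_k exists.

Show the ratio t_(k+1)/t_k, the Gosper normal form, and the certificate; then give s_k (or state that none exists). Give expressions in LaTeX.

Compute t_(k+1)/t_k: get (12*k**2 + 34*k + 25)/(12*k**2 + 10*k + 3).
Take A(k)=1, B(k)=1, C(k)=k**2 + 5*k/6 + 1/4.
Need (1)·f(k+1) − (1)·f(k) = k**2 + 5*k/6 + 1/4.
Bound: deg f ≤ 3.
Coefficient equations give f(k) = k**2*(4*k - 1)/12.
Then R = B(k−1)f/C = k**2*(4*k - 1)/(12*k**2 + 10*k + 3), so s_k = R(k)·t_k = k**2*(4*k - 1).
Check: Δs_k = 12*k**2 + 10*k + 3. ✓

s_k = k^{2} \left(4 k - 1\right)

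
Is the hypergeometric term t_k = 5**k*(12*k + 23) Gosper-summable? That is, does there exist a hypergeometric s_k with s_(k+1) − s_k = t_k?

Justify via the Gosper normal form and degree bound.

The ratio is 5*(12*k + 35)/(12*k + 23).
A = 5, B = 1, C = k + 23/12.
f must satisfy (5)·f(k+1) − (1)·f(k) = k + 23/12.
From deg A=0, deg B=0, deg C=1: d=1.
Match coefficients ⇒ f(k) = (3*k + 2)/12.
Then R = B(k−1)f/C = (3*k + 2)/(12*k + 23), so s_k = R(k)·t_k = 5**k*(3*k + 2).
Verify: 5**k*(12*k + 23) matches t_k.

Yes. s_k = 5**k*(3*k + 2).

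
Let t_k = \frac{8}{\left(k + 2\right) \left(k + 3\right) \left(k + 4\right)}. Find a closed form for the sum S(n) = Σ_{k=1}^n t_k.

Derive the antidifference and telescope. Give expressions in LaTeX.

t_(k+1)/t_k = (k + 2)/(k + 5).
A = k + 2, B = k + 5, C = 1.
Set up (k + 2)·f(k+1) − (k + 4)·f(k) − (1) = 0.
d = 2 from the (1,1,0) case.
Solving with deg f ≤ 2: f(k) = k*(k + 5)/12.
Certificate R = B(k−1)f/C = k*(k + 4)*(k + 5)/12 gives s_k = 2*k*(k + 5)/(3*(k + 2)*(k + 3)).
Verify: 8/(k**3 + 9*k**2 + 26*k + 24) matches t_k.
Evaluate: s_(n+1) = 2*(n**2 + 7*n + 6)/(3*(n**2 + 7*n + 12)); subtract s_(1) = 1/3 ⇒ S(n) = n*(n + 7)/(3*(n**2 + 7*n + 12)).

S(n) = \frac{n \left(n + 7\right)}{3 \left(n^{2} + 7 n + 12\right)}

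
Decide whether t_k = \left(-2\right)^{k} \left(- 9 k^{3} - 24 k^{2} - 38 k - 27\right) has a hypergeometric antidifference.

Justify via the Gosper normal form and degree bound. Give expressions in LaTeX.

r(k) = 2*(-9*k**3 - 51*k**2 - 113*k - 98)/(9*k**3 + 24*k**2 + 38*k + 27) after simplifying.
Gosper form: A/B · C(k+1)/C(k) with A=-2, B=1, C=k**3 + 8*k**2/3 + 38*k/9 + 3.
Need (-2)·f(k+1) − (1)·f(k) = k**3 + 8*k**2/3 + 38*k/9 + 3.
deg f ≤ 3 (via 0,0,3).
Coefficient equations give f(k) = -(3*k**3 + 2*k**2 + 4*k + 3)/9.
Get s_k = R·t_k = (-2)**k*(3*k**3 + 2*k**2 + 4*k + 3) with R(k) = B(k−1)f(k)/C(k) = -(3*k**3 + 2*k**2 + 4*k + 3)/(9*k**3 + 24*k**2 + 38*k + 27).
Check: Δs_k = (-2)**k*(-9*k**3 - 24*k**2 - 38*k - 27). ✓

Yes. s_k = \left(-2\right)^{k} \left(3 k^{3} + 2 k^{2} + 4 k + 3\right).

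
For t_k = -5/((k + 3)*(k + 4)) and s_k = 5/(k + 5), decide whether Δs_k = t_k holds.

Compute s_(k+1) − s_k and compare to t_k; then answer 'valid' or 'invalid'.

Invalid: residual 10*(2*k + 9)/(k**4 + 18*k**3 + 119*k**2 + 342*k + 360) ≠ 0.

s_(k+1) = 5/(k + 6)
s_(k+1) − s_k = -5/((k + 5)*(k + 6))
(s_(k+1) − s_k) − t_k = 10*(2*k + 9)/(k**4 + 18*k**3 + 119*k**2 + 342*k + 360)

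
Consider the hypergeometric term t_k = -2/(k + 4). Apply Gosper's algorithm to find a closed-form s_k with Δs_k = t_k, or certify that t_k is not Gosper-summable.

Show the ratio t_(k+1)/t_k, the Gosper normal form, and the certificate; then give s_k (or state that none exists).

r(k) = (k + 4)/(k + 5) after simplifying.
Factor: A=k + 4; B=k + 5; C=1.
Set up (k + 4)·f(k+1) − (k + 4)·f(k) − (1) = 0.
deg f ≤ 0 (via 1,1,0).
Put f(k) = c0: A·f(k+1) − B(k−1)·f(k) − C = -1; need -1 = 0 — inconsistent ⇒ no f, not summable.

none — t_k is not Gosper-summable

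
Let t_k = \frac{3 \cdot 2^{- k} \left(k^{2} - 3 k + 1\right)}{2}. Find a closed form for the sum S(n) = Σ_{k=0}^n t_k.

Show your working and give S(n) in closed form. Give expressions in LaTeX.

S(n) = \frac{3 \cdot 2^{- n} \left(2 \cdot 2^{n} - n^{2} - n - 1\right)}{2}

t_(k+1)/t_k = (k**2 - k - 1)/(2*(k**2 - 3*k + 1)).
Gosper form: A/B · C(k+1)/C(k) with A=1/2, B=1, C=k**2 - 3*k + 1.
f must satisfy (1/2)·f(k+1) − (1)·f(k) = k**2 - 3*k + 1.
deg f ≤ 2 (via 0,0,2).
Coefficient equations give f(k) = -2*(k**2 - k + 1).
Get s_k = R·t_k = 3*(-k**2 + k - 1)/2**k with R(k) = B(k−1)f(k)/C(k) = -2*(k**2 - k + 1)/(k**2 - 3*k + 1).
Verify: 3*(k**2 - 3*k + 1)/(2*2**k) matches t_k.
s_(n+1) = 3*2**(-n - 1)*(-n**2 - n - 1) and s_(0) = -3, so S(n) = 3*(2*2**n - n**2 - n - 1)/(2*2**n).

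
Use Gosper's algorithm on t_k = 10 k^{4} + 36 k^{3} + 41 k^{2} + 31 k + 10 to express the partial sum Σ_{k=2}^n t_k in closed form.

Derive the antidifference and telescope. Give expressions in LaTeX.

S(n) = 2 n^{5} + 14 n^{4} + 35 n^{3} + 45 n^{2} + 32 n - 128

r(k) = (10*k**4 + 76*k**3 + 209*k**2 + 261*k + 128)/(10*k**4 + 36*k**3 + 41*k**2 + 31*k + 10) after simplifying.
Gosper form: A/B · C(k+1)/C(k) with A=1, B=1, C=k**4 + 18*k**3/5 + 41*k**2/10 + 31*k/10 + 1.
Set up (1)·f(k+1) − (1)·f(k) − (k**4 + 18*k**3/5 + 41*k**2/10 + 31*k/10 + 1) = 0.
d = 5 from the (0,0,4) case.
Coefficient equations give f(k) = k*(2*k**4 + 4*k**3 - k**2 + 4*k + 1)/10.
Then R = B(k−1)f/C = k*(2*k**4 + 4*k**3 - k**2 + 4*k + 1)/(10*k**4 + 36*k**3 + 41*k**2 + 31*k + 10), so s_k = R(k)·t_k = k*(2*k**4 + 4*k**3 - k**2 + 4*k + 1).
Check: Δs_k = 10*k**4 + 36*k**3 + 41*k**2 + 31*k + 10. ✓
s_(n+1) = 2*n**5 + 14*n**4 + 35*n**3 + 45*n**2 + 32*n + 10 and s_(2) = 138, so S(n) = 2*n**5 + 14*n**4 + 35*n**3 + 45*n**2 + 32*n - 128.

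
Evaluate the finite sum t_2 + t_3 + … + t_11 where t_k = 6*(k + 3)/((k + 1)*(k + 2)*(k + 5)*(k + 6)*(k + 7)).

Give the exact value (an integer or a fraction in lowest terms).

r(k) = (k + 1)*(k + 4)*(k + 5)/((k + 3)**2*(k + 8)) after simplifying.
So A=k + 1 and B=k + 8, with C=k**3 + 10*k**2 + 33*k + 36.
f must satisfy (k + 1)·f(k+1) − (k + 7)·f(k) = k**3 + 10*k**2 + 33*k + 36.
Degrees (1,1,3) ⇒ d ≤ 6.
Coefficient equations give f(k) = k*(k + 2)*(k + 3)*(k + 4)*(k**2 + 12*k + 41)/90.
R(k) = B(k−1)·f(k)/C(k) = k*(k + 2)*(k + 7)*(k**2 + 12*k + 41)/(90*(k + 3)); s_k = R·t_k = k*(k**2 + 12*k + 41)/(15*(k**3 + 12*k**2 + 41*k + 30)).
Δs = 6*(k + 3)/(k**5 + 21*k**4 + 163*k**3 + 567*k**2 + 844*k + 420), as required.
Σ_(k=2)^(11) t_k = s_(12) − s_(2) = 658/9945 − (23/420) = 635/55692.

Σ = 635/55692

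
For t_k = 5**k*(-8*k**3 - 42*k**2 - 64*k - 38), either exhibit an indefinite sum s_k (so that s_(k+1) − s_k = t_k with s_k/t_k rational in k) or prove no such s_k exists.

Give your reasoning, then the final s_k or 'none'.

t_(k+1)/t_k = 5*(4*k**3 + 33*k**2 + 86*k + 76)/(4*k**3 + 21*k**2 + 32*k + 19).
A = 5, B = 1, C = k**3 + 21*k**2/4 + 8*k + 19/4.
Solve (5)·f(k+1) − (1)·f(k) = k**3 + 21*k**2/4 + 8*k + 19/4.
deg f ≤ 3 (via 0,0,3).
Solving with deg f ≤ 3: f(k) = (2*k**3 + 3*k**2 + k + 2)/8.
So s_k = (B(k−1)f/C)·t_k = ((2*k**3 + 3*k**2 + k + 2)/(2*(4*k**3 + 21*k**2 + 32*k + 19)))·t_k = 5**k*(-2*k**3 - 3*k**2 - k - 2).
Δs = 5**k*(-8*k**3 - 42*k**2 - 64*k - 38), as required.

s_k = 5**k*(-2*k**3 - 3*k**2 - k - 2)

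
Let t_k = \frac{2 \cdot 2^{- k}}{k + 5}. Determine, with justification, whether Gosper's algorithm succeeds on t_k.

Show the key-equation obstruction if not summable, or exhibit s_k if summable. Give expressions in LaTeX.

r(k) = (k + 5)/(2*(k + 6)) after simplifying.
Take A(k)=k/2 + 5/2, B(k)=k + 6, C(k)=1.
Need (k/2 + 5/2)·f(k+1) − (k + 5)·f(k) = 1.
deg f ≤ -1 (via 1,1,0).
d = -1 < 0 ⇒ no nonzero polynomial f; not summable.

No — negative degree bound, so no certificate f.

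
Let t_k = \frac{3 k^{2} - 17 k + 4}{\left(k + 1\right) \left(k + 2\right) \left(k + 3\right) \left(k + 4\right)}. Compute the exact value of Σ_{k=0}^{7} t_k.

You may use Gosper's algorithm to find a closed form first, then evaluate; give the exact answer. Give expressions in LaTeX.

Σ = 2/495

Ratio r(k) = -(k + 1)*(17*k - 3*(k + 1)**2 + 13)/((k + 5)*(3*k**2 - 17*k + 4)).
Take A(k)=k + 1, B(k)=k + 5, C(k)=k**2 - 17*k/3 + 4/3.
Solve (k + 1)·f(k+1) − (k + 4)·f(k) = k**2 - 17*k/3 + 4/3.
d = 3 from the (1,1,2) case.
Solving with deg f ≤ 3: f(k) = k*(k - 7)*(k - 5)/18.
Then R = B(k−1)f/C = k*(k - 7)*(k - 5)*(k + 4)/(6*(3*k**2 - 17*k + 4)), so s_k = R(k)·t_k = k*(k**2 - 12*k + 35)/(6*(k + 1)*(k + 2)*(k + 3)).
Verify: (3*k**2 - 17*k + 4)/(k**4 + 10*k**3 + 35*k**2 + 50*k + 24) matches t_k.
Telescoping: Σ = s_(8) − s_(0) = 2/495 − (0) = 2/495.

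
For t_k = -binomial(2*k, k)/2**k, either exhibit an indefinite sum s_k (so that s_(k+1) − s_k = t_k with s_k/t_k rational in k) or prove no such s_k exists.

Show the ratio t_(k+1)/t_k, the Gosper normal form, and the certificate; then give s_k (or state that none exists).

t_(k+1)/t_k = (2*k + 1)/(k + 1).
So A=2*k + 1 and B=k + 1, with C=1.
f must satisfy (2*k + 1)·f(k+1) − (k)·f(k) = 1.
From deg A=1, deg B=1, deg C=0: d=-1.
deg f ≤ -1 is impossible — no certificate.

no hypergeometric antidifference exists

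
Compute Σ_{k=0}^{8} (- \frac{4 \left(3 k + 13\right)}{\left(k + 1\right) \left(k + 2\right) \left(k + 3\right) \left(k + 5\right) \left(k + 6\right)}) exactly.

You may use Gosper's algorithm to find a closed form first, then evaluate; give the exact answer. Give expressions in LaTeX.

Σ = -153/385

t_(k+1)/t_k = (k + 1)*(k + 5)*(3*k + 16)/((k + 4)*(k + 7)*(3*k + 13)).
So A=k + 1 and B=k + 7, with C=k**2 + 25*k/3 + 52/3.
Set up (k + 1)·f(k+1) − (k + 6)·f(k) − (k**2 + 25*k/3 + 52/3) = 0.
d = 5 from the (1,1,2) case.
Coefficient equations give f(k) = k*(k + 3)*(k + 4)*(k**2 + 8*k + 17)/30.
So s_k = (B(k−1)f/C)·t_k = (k*(k + 3)*(k + 6)*(k**2 + 8*k + 17)/(10*(3*k + 13)))·t_k = 2*k*(-k**2 - 8*k - 17)/(5*(k**3 + 8*k**2 + 17*k + 10)).
Δs = 4*(-3*k - 13)/(k**5 + 17*k**4 + 107*k**3 + 307*k**2 + 396*k + 180), as required.
Telescoping: Σ = s_(9) − s_(0) = -153/385 − (0) = -153/385.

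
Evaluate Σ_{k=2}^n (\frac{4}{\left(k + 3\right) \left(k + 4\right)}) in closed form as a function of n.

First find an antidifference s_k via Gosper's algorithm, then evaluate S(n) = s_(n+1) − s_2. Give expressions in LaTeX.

r(k) = (k + 3)/(k + 5) after simplifying.
Gosper form: A/B · C(k+1)/C(k) with A=k + 3, B=k + 5, C=1.
Need (k + 3)·f(k+1) − (k + 4)·f(k) = 1.
Degrees (1,1,0) ⇒ d ≤ 1.
Solve for f: f(k) = k/3 (degree 1 ≤ 1).
Then R = B(k−1)f/C = k*(k + 4)/3, so s_k = R(k)·t_k = 4*k/(3*(k + 3)).
s_(k+1) − s_k = 4/(k**2 + 7*k + 12) = t_k.
Evaluate: s_(n+1) = 4*(n + 1)/(3*(n + 4)); subtract s_(2) = 8/15 ⇒ S(n) = 4*(n - 1)/(5*(n + 4)).

S(n) = \frac{4 \left(n - 1\right)}{5 \left(n + 4\right)}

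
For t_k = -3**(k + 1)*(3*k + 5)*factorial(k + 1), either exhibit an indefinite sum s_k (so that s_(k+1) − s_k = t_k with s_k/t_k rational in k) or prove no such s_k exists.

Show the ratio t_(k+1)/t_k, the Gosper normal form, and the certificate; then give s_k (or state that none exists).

The ratio is 3*(k + 2)*(3*k + 8)/(3*k + 5).
Gosper form: A/B · C(k+1)/C(k) with A=3*k + 6, B=1, C=k + 5/3.
Solve (3*k + 6)·f(k+1) − (1)·f(k) = k + 5/3.
Degrees (1,0,1) ⇒ d ≤ 0.
Solving with deg f ≤ 0: f(k) = 1/3.
R(k) = B(k−1)·f(k)/C(k) = 1/(3*k + 5); s_k = R·t_k = -3**(k + 1)*factorial(k + 1).
Check: Δs_k = -3**(k + 1)*(3*k + 5)*factorial(k + 1). ✓

s_k = -3**(k + 1)*factorial(k + 1)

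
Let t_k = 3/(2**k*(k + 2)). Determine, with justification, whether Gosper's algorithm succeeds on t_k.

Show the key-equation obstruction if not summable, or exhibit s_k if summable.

Step 1: r(k) = (k + 2)/(2*(k + 3)).
A = k/2 + 1, B = k + 3, C = 1.
Need (k/2 + 1)·f(k+1) − (k + 2)·f(k) = 1.
Degrees (1,1,0) ⇒ d ≤ -1.
Bound -1 < 0, so the key equation has no polynomial solution.

No. Not Gosper-summable.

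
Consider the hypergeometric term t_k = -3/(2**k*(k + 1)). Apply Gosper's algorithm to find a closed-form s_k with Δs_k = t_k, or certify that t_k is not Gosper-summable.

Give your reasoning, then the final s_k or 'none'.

Compute t_(k+1)/t_k: get (k + 1)/(2*(k + 2)).
Gosper form: A/B · C(k+1)/C(k) with A=k/2 + 1/2, B=k + 2, C=1.
Need (k/2 + 1/2)·f(k+1) − (k + 1)·f(k) = 1.
deg f ≤ -1 (via 1,1,0).
deg f ≤ -1 is impossible — no certificate.

no hypergeometric antidifference exists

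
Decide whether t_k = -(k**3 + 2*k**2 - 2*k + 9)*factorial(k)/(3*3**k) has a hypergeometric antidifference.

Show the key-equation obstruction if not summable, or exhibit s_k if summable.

Yes. s_k = -(k - 1)*(k + 3)*factorial(k)/3**k.

Step 1: r(k) = (k**4 + 6*k**3 + 10*k**2 + 15*k + 10)/(3*(k**3 + 2*k**2 - 2*k + 9)).
A = k/3 + 1/3, B = 1, C = k**3 + 2*k**2 - 2*k + 9.
Need (k/3 + 1/3)·f(k+1) − (1)·f(k) = k**3 + 2*k**2 - 2*k + 9.
d = 2 from the (1,0,3) case.
Coefficient equations give f(k) = 3*(k - 1)*(k + 3).
Get s_k = R·t_k = -(k - 1)*(k + 3)*factorial(k)/3**k with R(k) = B(k−1)f(k)/C(k) = 3*(k - 1)*(k + 3)/(k**3 + 2*k**2 - 2*k + 9).
Check: Δs_k = -(k**3 + 2*k**2 - 2*k + 9)*factorial(k)/(3*3**k). ✓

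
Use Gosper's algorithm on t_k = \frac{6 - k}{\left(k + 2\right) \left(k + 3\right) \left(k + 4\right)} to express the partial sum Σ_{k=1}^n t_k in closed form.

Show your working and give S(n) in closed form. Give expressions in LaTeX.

S(n) = \frac{n \left(n + 19\right)}{12 \left(n^{2} + 7 n + 12\right)}

t_(k+1)/t_k = (k - 5)*(k + 2)/((k - 6)*(k + 5)).
Gosper form: A/B · C(k+1)/C(k) with A=k + 2, B=k + 5, C=k - 6.
f must satisfy (k + 2)·f(k+1) − (k + 4)·f(k) = k - 6.
deg f ≤ 2 (via 1,1,1).
Coefficient equations give f(k) = -k*(k + 8)/3.
R(k) = B(k−1)·f(k)/C(k) = -k*(k + 4)*(k + 8)/(3*(k - 6)); s_k = R·t_k = k*(k + 8)/(3*(k + 2)*(k + 3)).
s_(k+1) − s_k = (6 - k)/(k**3 + 9*k**2 + 26*k + 24) = t_k.
s_(n+1) = (n**2 + 10*n + 9)/(3*(n**2 + 7*n + 12)) and s_(1) = 1/4, so S(n) = n*(n + 19)/(12*(n**2 + 7*n + 12)).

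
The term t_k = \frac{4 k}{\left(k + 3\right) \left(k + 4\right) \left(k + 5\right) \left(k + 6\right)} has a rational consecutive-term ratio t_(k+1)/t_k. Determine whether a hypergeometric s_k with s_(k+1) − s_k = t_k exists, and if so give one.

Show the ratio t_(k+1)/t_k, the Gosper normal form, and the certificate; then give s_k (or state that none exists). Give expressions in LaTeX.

s_k = \frac{k \left(k^{2} + 12 k - 13\right)}{30 \left(k + 3\right) \left(k + 4\right) \left(k + 5\right)}

The ratio is (k + 1)*(k + 3)/(k*(k + 7)).
Normal form (A,B,C) = (k + 3, k + 7, k).
Key eq: (k + 3)·f(k+1) = (k + 6)·f(k) + (k).
deg f ≤ 3 (via 1,1,1).
Match coefficients ⇒ f(k) = k*(k - 1)*(k + 13)/120.
R(k) = B(k−1)·f(k)/C(k) = (k - 1)*(k + 6)*(k + 13)/120; s_k = R·t_k = k*(k**2 + 12*k - 13)/(30*(k + 3)*(k + 4)*(k + 5)).
Verify: 4*k/(k**4 + 18*k**3 + 119*k**2 + 342*k + 360) matches t_k.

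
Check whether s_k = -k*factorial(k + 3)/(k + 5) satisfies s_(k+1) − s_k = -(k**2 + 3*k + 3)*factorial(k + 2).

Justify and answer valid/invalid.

s_(k+1) = -(k + 1)*factorial(k + 4)/(k + 6)
s_(k+1) − s_k = -(k**3 + 9*k**2 + 23*k + 20)*factorial(k + 3)/((k + 5)*(k + 6))
(s_(k+1) − s_k) − t_k = 2*(k**3 + 8*k**2 + 17*k + 15)*factorial(k + 2)/((k + 5)*(k + 6))

Invalid: residual 2*(k**3 + 8*k**2 + 17*k + 15)*factorial(k + 2)/((k + 5)*(k + 6)) ≠ 0.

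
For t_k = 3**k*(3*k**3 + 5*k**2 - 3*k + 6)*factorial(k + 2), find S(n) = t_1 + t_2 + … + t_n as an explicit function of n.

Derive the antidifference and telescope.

S(n) = 3*3**n*n**2*factorial(n + 3) - 3*3**n*n*factorial(n + 3) + 3*3**n*factorial(n + 3) - 18

The ratio is 3*(3*k**4 + 23*k**3 + 58*k**2 + 59*k + 33)/(3*k**3 + 5*k**2 - 3*k + 6).
Gosper form: A/B · C(k+1)/C(k) with A=3*k + 9, B=1, C=k**3 + 5*k**2/3 - k + 2.
Key eq: (3*k + 9)·f(k+1) = (1)·f(k) + (k**3 + 5*k**2/3 - k + 2).
d = 2 from the (1,0,3) case.
Match coefficients ⇒ f(k) = (k**2 - 3*k + 3)/3.
Get s_k = R·t_k = 3**k*(k**2 - 3*k + 3)*factorial(k + 2) with R(k) = B(k−1)f(k)/C(k) = (k**2 - 3*k + 3)/(3*k**3 + 5*k**2 - 3*k + 6).
Check: Δs_k = 3**k*(3*k**3 + 5*k**2 - 3*k + 6)*factorial(k + 2). ✓
s_(n+1) = 3**(n + 1)*(n**2 - n + 1)*factorial(n + 3) and s_(1) = 18, so S(n) = 3*3**n*n**2*factorial(n + 3) - 3*3**n*n*factorial(n + 3) + 3*3**n*factorial(n + 3) - 18.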